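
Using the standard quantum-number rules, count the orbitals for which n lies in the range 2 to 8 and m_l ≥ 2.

56

Count contributing orbitals for each principal shell:
n=3 → 1; n=4 → 3; n=5 → 6; n=6 → 10; n=7 → 15; n=8 → 21.
Total orbitals: 1 + 3 + 6 + 10 + 15 + 21 = 56.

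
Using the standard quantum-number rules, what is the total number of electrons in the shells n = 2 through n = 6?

180

Shell n has n² orbitals: 2²=4 + 3²=9 + 4²=16 + 5²=25 + 6²=36 = 90 orbitals.
Two spin states per orbital: 2 × 90 = 180 electrons.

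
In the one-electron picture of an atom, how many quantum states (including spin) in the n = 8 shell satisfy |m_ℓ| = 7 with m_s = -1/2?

With n = 8 the allowed ℓ are 0, 1, …, 7.
Orbitals with |m_ℓ| = 7, by ℓ: ℓ=7 → 2.
Orbitals: 2. With m_s fixed to a single value there is one state per orbital, giving 2 states.

2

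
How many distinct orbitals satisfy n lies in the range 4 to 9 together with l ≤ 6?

224

Per-shell orbital counts meeting the constraint:
n=4 → 16; n=5 → 25; n=6 → 36; n=7 → 49; n=8 → 49; n=9 → 49.
Total orbitals: 16 + 25 + 36 + 49 + 49 + 49 = 224.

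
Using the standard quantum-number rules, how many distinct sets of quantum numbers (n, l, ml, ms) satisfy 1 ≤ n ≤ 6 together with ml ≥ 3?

20

Go shell by shell, enumerating (l, ml) with ml ≥ 3:
n=4 → 1; n=5 → 3; n=6 → 6.
Orbitals: 1 + 3 + 6 = 10. Including both spin states (ms = ±1/2) gives 2 × 10 = 20 states.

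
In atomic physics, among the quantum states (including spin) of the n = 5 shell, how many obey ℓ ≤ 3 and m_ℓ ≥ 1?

With n = 5 the allowed ℓ are 0, 1, …, 4.
Orbitals with ℓ ≤ 3 and m_ℓ ≥ 1, by ℓ: ℓ=1 → 1; ℓ=2 → 2; ℓ=3 → 3.
Orbitals: 1 + 2 + 3 = 6. Each orbital carries two spin states, so 6 × 2 = 12 states.

12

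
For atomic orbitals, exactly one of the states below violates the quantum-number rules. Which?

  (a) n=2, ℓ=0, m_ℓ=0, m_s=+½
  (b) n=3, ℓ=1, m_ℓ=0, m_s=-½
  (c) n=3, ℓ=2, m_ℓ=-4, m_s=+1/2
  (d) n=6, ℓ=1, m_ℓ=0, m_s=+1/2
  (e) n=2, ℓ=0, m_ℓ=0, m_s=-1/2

(c)

(c) has |m_ℓ| = 4 > ℓ = 2, violating −ℓ ≤ m_ℓ ≤ ℓ.
The remaining sets (a), (b), (d), (e) satisfy all four rules.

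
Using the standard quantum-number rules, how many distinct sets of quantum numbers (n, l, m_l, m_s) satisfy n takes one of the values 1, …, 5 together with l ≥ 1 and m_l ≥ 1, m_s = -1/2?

20

Go shell by shell, enumerating (l, m_l) with l ≥ 1 and m_l ≥ 1:
n=2 → 1; n=3 → 3; n=4 → 6; n=5 → 10.
Orbitals: 1 + 3 + 6 + 10 = 20. With m_s fixed to -1/2 there is one state per orbital, so 20 states.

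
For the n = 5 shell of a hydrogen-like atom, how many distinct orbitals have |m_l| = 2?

With n = 5 the allowed l are 0, 1, …, 4.
Per l-value: l=2 → 2; l=3 → 2; l=4 → 2.
Total orbitals: 2 + 2 + 2 = 6.

6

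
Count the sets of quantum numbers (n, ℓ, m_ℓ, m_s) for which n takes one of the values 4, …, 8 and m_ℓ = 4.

Go shell by shell, enumerating (ℓ, m_ℓ) with m_ℓ = 4:
n=5 → 1; n=6 → 2; n=7 → 3; n=8 → 4.
Orbitals: 1 + 2 + 3 + 4 = 10. Including both spin states (m_s = ±1/2) gives 2 × 10 = 20 states.

20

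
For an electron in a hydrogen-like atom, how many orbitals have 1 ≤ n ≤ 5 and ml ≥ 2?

10

Count contributing orbitals for each principal shell:
n=3 → 1; n=4 → 3; n=5 → 6.
Total orbitals: 1 + 3 + 6 = 10.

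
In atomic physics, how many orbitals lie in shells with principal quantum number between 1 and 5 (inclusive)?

Shell n has n² orbitals: 1²=1 + 2²=4 + 3²=9 + 4²=16 + 5²=25 = 55 orbitals.

55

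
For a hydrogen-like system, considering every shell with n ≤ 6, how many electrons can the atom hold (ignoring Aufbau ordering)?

182

Total orbitals = 1² + 2² + 3² + 4² + 5² + 6² = 91. Doubling for spin gives 182 electrons.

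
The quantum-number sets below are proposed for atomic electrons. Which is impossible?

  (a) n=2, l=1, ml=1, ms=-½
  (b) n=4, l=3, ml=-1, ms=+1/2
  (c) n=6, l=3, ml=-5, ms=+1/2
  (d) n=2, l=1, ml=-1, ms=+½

(c) has |ml| = 5 > l = 3, violating −l ≤ ml ≤ l.
The remaining sets (a), (b), (d) satisfy all four rules.

(c)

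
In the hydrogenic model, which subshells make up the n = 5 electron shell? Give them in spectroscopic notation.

5s, 5p, 5d, 5f, 5g

For n = 5, ℓ runs from 0 to 4. In spectroscopic notation ℓ = 0,1,2,… ↔ s,p,d,f,g,h,i, so the subshells are 5s, 5p, 5d, 5f, 5g.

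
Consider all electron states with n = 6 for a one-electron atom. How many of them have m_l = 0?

Per l-value: l=0 → 1; l=1 → 1; l=2 → 1; l=3 → 1; l=4 → 1; l=5 → 1.
Orbitals: 1 + 1 + 1 + 1 + 1 + 1 = 6. Each orbital carries two spin states, so 6 × 2 = 12 states.

12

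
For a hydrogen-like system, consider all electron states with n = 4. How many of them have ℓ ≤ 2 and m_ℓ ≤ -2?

2

Orbitals with ℓ ≤ 2 and m_ℓ ≤ -2, by ℓ: ℓ=2 → 1.
Orbitals: 1. Each orbital carries two spin states, so 1 × 2 = 2 states.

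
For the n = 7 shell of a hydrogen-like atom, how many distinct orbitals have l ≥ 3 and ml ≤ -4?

Per l-value: l=4 → 1; l=5 → 2; l=6 → 3.
Total orbitals: 1 + 2 + 3 = 6.

6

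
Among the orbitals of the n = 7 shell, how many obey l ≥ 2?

45

With n = 7 the allowed l are 0, 1, …, 6.
The (l, m_l) pairs meeting l ≥ 2 give: l=2 → 5; l=3 → 7; l=4 → 9; l=5 → 11; l=6 → 13.
Total orbitals: 5 + 7 + 9 + 11 + 13 = 45.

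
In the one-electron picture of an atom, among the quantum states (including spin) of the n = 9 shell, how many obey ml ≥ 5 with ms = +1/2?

With n = 9 the allowed l are 0, 1, …, 8.
Contributions: l=5 → 1; l=6 → 2; l=7 → 3; l=8 → 4.
Orbitals: 1 + 2 + 3 + 4 = 10. With ms fixed to a single value there is one state per orbital, giving 10 states.

10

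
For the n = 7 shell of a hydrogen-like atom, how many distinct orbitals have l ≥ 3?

Orbitals with l ≥ 3, by l: l=3 → 7; l=4 → 9; l=5 → 11; l=6 → 13.
Total orbitals: 7 + 9 + 11 + 13 = 40.

40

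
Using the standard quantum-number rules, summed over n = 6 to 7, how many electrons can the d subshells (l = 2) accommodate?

A d subshell (l = 2) exists for every n ≥ 3, so shells n = 6, 7 each contribute one — 2 subshells.
Since each d subshell holds 2(2·2+1) = 10 electrons, the total is 2 × 10 = 20.

20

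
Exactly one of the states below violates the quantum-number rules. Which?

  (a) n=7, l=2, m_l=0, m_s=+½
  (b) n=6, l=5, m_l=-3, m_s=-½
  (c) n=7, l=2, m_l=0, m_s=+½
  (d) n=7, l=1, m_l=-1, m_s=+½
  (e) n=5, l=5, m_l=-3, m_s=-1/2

(e)

(e) has l = 5 ≥ n = 5, violating 0 ≤ l ≤ n−1.
The remaining sets (a), (b), (c), (d) satisfy all four rules.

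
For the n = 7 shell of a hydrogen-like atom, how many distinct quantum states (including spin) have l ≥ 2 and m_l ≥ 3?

20

For n = 7, l ranges over 0 … 6.
Contributions: l=3 → 1; l=4 → 2; l=5 → 3; l=6 → 4.
Orbitals: 1 + 2 + 3 + 4 = 10. Each orbital carries two spin states, so 10 × 2 = 20 states.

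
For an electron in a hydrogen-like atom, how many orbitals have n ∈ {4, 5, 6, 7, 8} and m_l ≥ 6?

4

Per-shell orbital counts meeting the constraint:
n=7 → 1; n=8 → 3.
Total orbitals: 1 + 3 = 4.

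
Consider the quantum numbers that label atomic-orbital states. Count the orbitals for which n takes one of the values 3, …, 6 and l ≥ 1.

82

Count contributing orbitals for each principal shell:
n=3 → 8; n=4 → 15; n=5 → 24; n=6 → 35.
Total orbitals: 8 + 15 + 24 + 35 = 82.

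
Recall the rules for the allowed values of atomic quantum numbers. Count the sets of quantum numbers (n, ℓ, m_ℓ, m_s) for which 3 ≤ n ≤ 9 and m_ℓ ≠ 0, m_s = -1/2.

238

For each n in the range, tally the orbitals obeying m_ℓ ≠ 0:
n=3 → 6; n=4 → 12; n=5 → 20; n=6 → 30; n=7 → 42; n=8 → 56; n=9 → 72.
Orbitals: 6 + 12 + 20 + 30 + 42 + 56 + 72 = 238. With m_s fixed to -1/2 there is one state per orbital, so 238 states.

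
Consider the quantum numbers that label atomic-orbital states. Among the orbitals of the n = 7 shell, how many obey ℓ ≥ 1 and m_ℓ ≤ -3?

With n = 7 the allowed ℓ are 0, 1, …, 6.
The (ℓ, m_ℓ) pairs meeting ℓ ≥ 1 and m_ℓ ≤ -3 give: ℓ=3 → 1; ℓ=4 → 2; ℓ=5 → 3; ℓ=6 → 4.
Total orbitals: 1 + 2 + 3 + 4 = 10.

10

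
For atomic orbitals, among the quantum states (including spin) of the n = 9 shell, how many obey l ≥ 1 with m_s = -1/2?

Go through l = 0, …, 8 (the values permitted for n = 9).
The (l, m_l) pairs meeting l ≥ 1 give: l=1 → 3; l=2 → 5; l=3 → 7; l=4 → 9; l=5 → 11; l=6 → 13; l=7 → 15; l=8 → 17.
Orbitals: 3 + 5 + 7 + 9 + 11 + 13 + 15 + 17 = 80. With m_s fixed to a single value there is one state per orbital, giving 80 states.

80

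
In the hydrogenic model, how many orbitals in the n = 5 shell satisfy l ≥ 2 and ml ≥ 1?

9

Go through l = 0, …, 4 (the values permitted for n = 5).
Per l-value: l=2 → 2; l=3 → 3; l=4 → 4.
Total orbitals: 2 + 3 + 4 = 9.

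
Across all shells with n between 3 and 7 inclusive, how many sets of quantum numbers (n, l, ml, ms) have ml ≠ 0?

Count contributing orbitals for each principal shell:
n=3 → 6; n=4 → 12; n=5 → 20; n=6 → 30; n=7 → 42.
Orbitals: 6 + 12 + 20 + 30 + 42 = 110. Including both spin states (ms = ±1/2) gives 2 × 110 = 220 states.

220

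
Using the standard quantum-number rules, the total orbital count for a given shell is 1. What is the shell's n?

n² = 1 ⇒ n = 1.

n = 1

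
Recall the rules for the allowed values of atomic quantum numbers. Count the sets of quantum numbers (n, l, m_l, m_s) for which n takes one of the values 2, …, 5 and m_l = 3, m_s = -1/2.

3

For each n in the range, tally the orbitals obeying m_l = 3:
n=4 → 1; n=5 → 2.
Orbitals: 1 + 2 = 3. With m_s fixed to -1/2 there is one state per orbital, so 3 states.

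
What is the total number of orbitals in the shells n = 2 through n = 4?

29

Shell n has n² orbitals: 2²=4 + 3²=9 + 4²=16 = 29 orbitals.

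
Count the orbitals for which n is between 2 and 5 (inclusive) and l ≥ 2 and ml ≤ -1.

16

Count contributing orbitals for each principal shell:
n=3 → 2; n=4 → 5; n=5 → 9.
Total orbitals: 2 + 5 + 9 = 16.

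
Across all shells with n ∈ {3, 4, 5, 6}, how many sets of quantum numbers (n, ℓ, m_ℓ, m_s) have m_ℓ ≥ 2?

Treat each shell separately and count matching orbitals:
n=3 → 1; n=4 → 3; n=5 → 6; n=6 → 10.
Orbitals: 1 + 3 + 6 + 10 = 20. Including both spin states (m_s = ±1/2) gives 2 × 20 = 40 states.

40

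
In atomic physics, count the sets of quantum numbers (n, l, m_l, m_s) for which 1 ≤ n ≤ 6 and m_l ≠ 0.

140

Treat each shell separately and count matching orbitals:
n=2 → 2; n=3 → 6; n=4 → 12; n=5 → 20; n=6 → 30.
Orbitals: 2 + 6 + 12 + 20 + 30 = 70. Including both spin states (m_s = ±1/2) gives 2 × 70 = 140 states.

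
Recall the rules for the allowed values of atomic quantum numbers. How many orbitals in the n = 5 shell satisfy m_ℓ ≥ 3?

With n = 5 the allowed ℓ are 0, 1, …, 4.
Contributions: ℓ=3 → 1; ℓ=4 → 2.
Total orbitals: 1 + 2 = 3.

3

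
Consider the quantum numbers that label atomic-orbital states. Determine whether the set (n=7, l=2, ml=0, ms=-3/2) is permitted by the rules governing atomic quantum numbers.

The spin quantum number for an electron can only be ms = +1/2 or −1/2; ms = -3/2 is not one of those.

Invalid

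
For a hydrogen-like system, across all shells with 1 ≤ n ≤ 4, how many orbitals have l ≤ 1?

Count contributing orbitals for each principal shell:
n=1 → 1; n=2 → 4; n=3 → 4; n=4 → 4.
Total orbitals: 1 + 4 + 4 + 4 = 13.

13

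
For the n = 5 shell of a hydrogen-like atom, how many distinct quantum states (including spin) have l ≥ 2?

42

For n = 5, l ranges over 0 … 4.
Contributions: l=2 → 5; l=3 → 7; l=4 → 9.
Orbitals: 5 + 7 + 9 = 21. Each orbital carries two spin states, so 21 × 2 = 42 states.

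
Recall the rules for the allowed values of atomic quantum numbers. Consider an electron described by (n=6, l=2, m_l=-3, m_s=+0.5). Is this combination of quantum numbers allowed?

Not allowed

The magnetic quantum number must satisfy −l ≤ m_l ≤ l. With l = 2, m_l can only be -2, -1, 0, 1, 2, so m_l = -3 is forbidden.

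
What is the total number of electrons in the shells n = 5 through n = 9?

Shell n has n² orbitals: 5²=25 + 6²=36 + 7²=49 + 8²=64 + 9²=81 = 255 orbitals.
Two spin states per orbital: 2 × 255 = 510 electrons.

510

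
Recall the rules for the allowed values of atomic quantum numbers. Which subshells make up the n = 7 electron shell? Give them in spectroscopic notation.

For n = 7, l runs from 0 to 6. In spectroscopic notation l = 0,1,2,… ↔ s,p,d,f,g,h,i, so the subshells are 7s, 7p, 7d, 7f, 7g, 7h, 7i.

7s, 7p, 7d, 7f, 7g, 7h, 7i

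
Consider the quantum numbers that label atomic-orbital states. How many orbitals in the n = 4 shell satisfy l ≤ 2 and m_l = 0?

The n = 4 shell has l = 0 through 3; check each.
Contributions: l=0 → 1; l=1 → 1; l=2 → 1.
Total orbitals: 1 + 1 + 1 = 3.

3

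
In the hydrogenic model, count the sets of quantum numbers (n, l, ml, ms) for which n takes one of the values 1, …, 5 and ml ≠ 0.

Count contributing orbitals for each principal shell:
n=2 → 2; n=3 → 6; n=4 → 12; n=5 → 20.
Orbitals: 2 + 6 + 12 + 20 = 40. Including both spin states (ms = ±1/2) gives 2 × 40 = 80 states.

80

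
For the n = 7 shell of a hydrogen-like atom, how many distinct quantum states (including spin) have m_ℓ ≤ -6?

2

Orbitals with m_ℓ ≤ -6, by ℓ: ℓ=6 → 1.
Orbitals: 1. Each orbital carries two spin states, so 1 × 2 = 2 states.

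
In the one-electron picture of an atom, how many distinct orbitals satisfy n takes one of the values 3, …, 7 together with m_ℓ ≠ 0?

Count contributing orbitals for each principal shell:
n=3 → 6; n=4 → 12; n=5 → 20; n=6 → 30; n=7 → 42.
Total orbitals: 6 + 12 + 20 + 30 + 42 = 110.

110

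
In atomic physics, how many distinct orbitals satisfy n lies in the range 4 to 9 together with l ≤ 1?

24

Per-shell orbital counts meeting the constraint:
n=4 → 4; n=5 → 4; n=6 → 4; n=7 → 4; n=8 → 4; n=9 → 4.
Total orbitals: 4 + 4 + 4 + 4 + 4 + 4 = 24.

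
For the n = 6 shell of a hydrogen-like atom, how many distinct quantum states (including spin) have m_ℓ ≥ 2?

20

The n = 6 shell has ℓ = 0 through 5; check each.
Orbitals with m_ℓ ≥ 2, by ℓ: ℓ=2 → 1; ℓ=3 → 2; ℓ=4 → 3; ℓ=5 → 4.
Orbitals: 1 + 2 + 3 + 4 = 10. Each orbital carries two spin states, so 10 × 2 = 20 states.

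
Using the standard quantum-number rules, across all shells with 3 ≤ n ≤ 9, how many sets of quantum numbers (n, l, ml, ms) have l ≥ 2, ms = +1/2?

For each n in the range, tally the orbitals obeying l ≥ 2:
n=3 → 5; n=4 → 12; n=5 → 21; n=6 → 32; n=7 → 45; n=8 → 60; n=9 → 77.
Orbitals: 5 + 12 + 21 + 32 + 45 + 60 + 77 = 252. With ms fixed to +1/2 there is one state per orbital, so 252 states.

252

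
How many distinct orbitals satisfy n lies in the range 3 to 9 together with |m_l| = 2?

56

Work shell by shell — for each n, count the (l, m_l) pairs that satisfy |m_l| = 2:
n=3 → 2; n=4 → 4; n=5 → 6; n=6 → 8; n=7 → 10; n=8 → 12; n=9 → 14.
Total orbitals: 2 + 4 + 6 + 8 + 10 + 12 + 14 = 56.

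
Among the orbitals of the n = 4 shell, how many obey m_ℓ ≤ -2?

Orbitals with m_ℓ ≤ -2, by ℓ: ℓ=2 → 1; ℓ=3 → 2.
Total orbitals: 1 + 2 = 3.

3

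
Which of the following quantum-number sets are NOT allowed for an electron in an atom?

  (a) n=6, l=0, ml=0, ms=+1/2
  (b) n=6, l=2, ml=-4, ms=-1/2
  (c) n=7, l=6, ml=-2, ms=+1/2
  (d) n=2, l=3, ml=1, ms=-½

(b) and (d)

(b) has |ml| = 4 > l = 2, violating −l ≤ ml ≤ l.
(d) has l = 3 ≥ n = 2, violating 0 ≤ l ≤ n−1.
The remaining sets (a), (c) satisfy all four rules.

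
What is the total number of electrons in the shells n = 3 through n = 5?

Shell n has n² orbitals: 3²=9 + 4²=16 + 5²=25 = 50 orbitals.
Two spin states per orbital: 2 × 50 = 100 electrons.

100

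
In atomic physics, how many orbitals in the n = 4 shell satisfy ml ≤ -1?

6

The n = 4 shell has l = 0 through 3; check each.
Contributions: l=1 → 1; l=2 → 2; l=3 → 3.
Total orbitals: 1 + 2 + 3 = 6.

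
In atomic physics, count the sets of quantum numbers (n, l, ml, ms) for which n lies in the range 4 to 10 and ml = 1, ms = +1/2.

42

Work shell by shell — for each n, count the (l, ml) pairs that satisfy ml = 1:
n=4 → 3; n=5 → 4; n=6 → 5; n=7 → 6; n=8 → 7; n=9 → 8; n=10 → 9.
Orbitals: 3 + 4 + 5 + 6 + 7 + 8 + 9 = 42. With ms fixed to +1/2 there is one state per orbital, so 42 states.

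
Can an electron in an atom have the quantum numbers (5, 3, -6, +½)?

The magnetic quantum number must satisfy −l ≤ m_l ≤ l. With l = 3, m_l can only be -3, -2, -1, 0, 1, 2, 3, so m_l = -6 is forbidden.

Invalid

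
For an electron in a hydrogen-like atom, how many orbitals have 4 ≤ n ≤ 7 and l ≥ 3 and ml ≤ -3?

Count contributing orbitals for each principal shell:
n=4 → 1; n=5 → 3; n=6 → 6; n=7 → 10.
Total orbitals: 1 + 3 + 6 + 10 = 20.

20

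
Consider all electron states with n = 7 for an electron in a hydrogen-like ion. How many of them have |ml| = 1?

With n = 7 the allowed l are 0, 1, …, 6.
Orbitals with |ml| = 1, by l: l=1 → 2; l=2 → 2; l=3 → 2; l=4 → 2; l=5 → 2; l=6 → 2.
Orbitals: 2 + 2 + 2 + 2 + 2 + 2 = 12. Each orbital carries two spin states, so 12 × 2 = 24 states.

24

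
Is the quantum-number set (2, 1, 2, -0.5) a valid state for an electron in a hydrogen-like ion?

Invalid

The magnetic quantum number must satisfy −l ≤ ml ≤ l. With l = 1, ml can only be -1, 0, 1, so ml = 2 is forbidden.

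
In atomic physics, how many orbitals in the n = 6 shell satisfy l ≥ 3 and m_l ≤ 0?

Go through l = 0, …, 5 (the values permitted for n = 6).
Orbitals with l ≥ 3 and m_l ≤ 0, by l: l=3 → 4; l=4 → 5; l=5 → 6.
Total orbitals: 4 + 5 + 6 = 15.

15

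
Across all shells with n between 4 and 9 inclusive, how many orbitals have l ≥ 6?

Count contributing orbitals for each principal shell:
n=7 → 13; n=8 → 28; n=9 → 45.
Total orbitals: 13 + 28 + 45 = 86.

86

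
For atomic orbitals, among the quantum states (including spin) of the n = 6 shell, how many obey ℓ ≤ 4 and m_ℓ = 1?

8

With n = 6 the allowed ℓ are 0, 1, …, 5.
Orbitals with ℓ ≤ 4 and m_ℓ = 1, by ℓ: ℓ=1 → 1; ℓ=2 → 1; ℓ=3 → 1; ℓ=4 → 1.
Orbitals: 1 + 1 + 1 + 1 = 4. Each orbital carries two spin states, so 4 × 2 = 8 states.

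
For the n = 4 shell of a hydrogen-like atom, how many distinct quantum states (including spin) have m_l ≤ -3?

With n = 4 the allowed l are 0, 1, …, 3.
Contributions: l=3 → 1.
Orbitals: 1. Each orbital carries two spin states, so 1 × 2 = 2 states.

2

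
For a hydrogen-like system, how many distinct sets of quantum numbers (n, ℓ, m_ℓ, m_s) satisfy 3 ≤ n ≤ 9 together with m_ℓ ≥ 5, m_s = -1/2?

Count contributing orbitals for each principal shell:
n=6 → 1; n=7 → 3; n=8 → 6; n=9 → 10.
Orbitals: 1 + 3 + 6 + 10 = 20. With m_s fixed to -1/2 there is one state per orbital, so 20 states.

20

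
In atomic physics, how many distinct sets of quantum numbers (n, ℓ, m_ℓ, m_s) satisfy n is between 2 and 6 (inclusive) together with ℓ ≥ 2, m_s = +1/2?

Per-shell orbital counts meeting the constraint:
n=3 → 5; n=4 → 12; n=5 → 21; n=6 → 32.
Orbitals: 5 + 12 + 21 + 32 = 70. With m_s fixed to +1/2 there is one state per orbital, so 70 states.

70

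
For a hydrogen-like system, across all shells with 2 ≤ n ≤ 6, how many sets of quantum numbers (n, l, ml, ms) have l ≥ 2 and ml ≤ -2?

Treat each shell separately and count matching orbitals:
n=3 → 1; n=4 → 3; n=5 → 6; n=6 → 10.
Orbitals: 1 + 3 + 6 + 10 = 20. Including both spin states (ms = ±1/2) gives 2 × 20 = 40 states.

40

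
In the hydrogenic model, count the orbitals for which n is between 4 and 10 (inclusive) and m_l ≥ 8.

4

Go shell by shell, enumerating (l, m_l) with m_l ≥ 8:
n=9 → 1; n=10 → 3.
Total orbitals: 1 + 3 = 4.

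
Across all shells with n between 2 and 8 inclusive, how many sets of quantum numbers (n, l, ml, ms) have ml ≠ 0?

For each n in the range, tally the orbitals obeying ml ≠ 0:
n=2 → 2; n=3 → 6; n=4 → 12; n=5 → 20; n=6 → 30; n=7 → 42; n=8 → 56.
Orbitals: 2 + 6 + 12 + 20 + 30 + 42 + 56 = 168. Including both spin states (ms = ±1/2) gives 2 × 168 = 336 states.

336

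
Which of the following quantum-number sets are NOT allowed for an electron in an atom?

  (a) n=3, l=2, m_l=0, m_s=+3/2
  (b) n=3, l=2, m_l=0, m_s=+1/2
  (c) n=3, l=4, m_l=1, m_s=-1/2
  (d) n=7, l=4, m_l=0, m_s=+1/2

(a) has m_s = +3/2, but an electron's spin must be ±1/2.
(c) has l = 4 ≥ n = 3, violating 0 ≤ l ≤ n−1.
The remaining sets (b), (d) satisfy all four rules.

(a) and (c)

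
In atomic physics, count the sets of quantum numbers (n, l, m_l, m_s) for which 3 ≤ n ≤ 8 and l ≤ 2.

Work shell by shell — for each n, count the (l, m_l) pairs that satisfy l ≤ 2:
n=3 → 9; n=4 → 9; n=5 → 9; n=6 → 9; n=7 → 9; n=8 → 9.
Orbitals: 9 + 9 + 9 + 9 + 9 + 9 = 54. Including both spin states (m_s = ±1/2) gives 2 × 54 = 108 states.

108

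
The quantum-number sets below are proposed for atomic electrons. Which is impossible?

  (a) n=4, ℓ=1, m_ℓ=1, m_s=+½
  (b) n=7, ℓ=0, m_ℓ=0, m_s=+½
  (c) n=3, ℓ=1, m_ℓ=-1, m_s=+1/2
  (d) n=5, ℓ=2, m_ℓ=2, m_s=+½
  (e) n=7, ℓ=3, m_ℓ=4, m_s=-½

(e)

(e) has |m_ℓ| = 4 > ℓ = 3, violating −ℓ ≤ m_ℓ ≤ ℓ.
The remaining sets (a), (b), (c), (d) satisfy all four rules.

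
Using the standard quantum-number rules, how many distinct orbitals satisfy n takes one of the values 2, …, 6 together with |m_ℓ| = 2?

20

For each n in the range, tally the orbitals obeying |m_ℓ| = 2:
n=3 → 2; n=4 → 4; n=5 → 6; n=6 → 8.
Total orbitals: 2 + 4 + 6 + 8 = 20.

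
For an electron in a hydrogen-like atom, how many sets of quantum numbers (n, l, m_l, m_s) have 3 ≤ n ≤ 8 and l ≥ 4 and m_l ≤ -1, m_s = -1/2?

50

Go shell by shell, enumerating (l, m_l) with l ≥ 4 and m_l ≤ -1:
n=5 → 4; n=6 → 9; n=7 → 15; n=8 → 22.
Orbitals: 4 + 9 + 15 + 22 = 50. With m_s fixed to -1/2 there is one state per orbital, so 50 states.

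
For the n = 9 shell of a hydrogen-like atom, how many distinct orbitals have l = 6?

Go through l = 0, …, 8 (the values permitted for n = 9).
Per l-value: l=6 → 13.
Total orbitals: 13.

13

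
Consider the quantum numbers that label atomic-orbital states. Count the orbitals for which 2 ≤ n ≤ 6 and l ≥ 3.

Count contributing orbitals for each principal shell:
n=4 → 7; n=5 → 16; n=6 → 27.
Total orbitals: 7 + 16 + 27 = 50.

50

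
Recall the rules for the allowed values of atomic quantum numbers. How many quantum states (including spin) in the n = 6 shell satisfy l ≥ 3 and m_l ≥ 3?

12

Go through l = 0, …, 5 (the values permitted for n = 6).
Contributions: l=3 → 1; l=4 → 2; l=5 → 3.
Orbitals: 1 + 2 + 3 = 6. Each orbital carries two spin states, so 6 × 2 = 12 states.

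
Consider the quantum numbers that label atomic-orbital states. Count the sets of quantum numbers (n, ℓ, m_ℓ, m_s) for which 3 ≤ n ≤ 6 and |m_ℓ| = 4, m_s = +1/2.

6

Count contributing orbitals for each principal shell:
n=5 → 2; n=6 → 4.
Orbitals: 2 + 4 = 6. With m_s fixed to +1/2 there is one state per orbital, so 6 states.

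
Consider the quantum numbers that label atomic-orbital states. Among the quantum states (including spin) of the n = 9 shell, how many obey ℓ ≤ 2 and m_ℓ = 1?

4

For n = 9, ℓ ranges over 0 … 8.
Per ℓ-value: ℓ=1 → 1; ℓ=2 → 1.
Orbitals: 1 + 1 = 2. Each orbital carries two spin states, so 2 × 2 = 4 states.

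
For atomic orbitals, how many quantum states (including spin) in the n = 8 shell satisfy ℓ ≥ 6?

56

For n = 8, ℓ ranges over 0 … 7.
Orbitals with ℓ ≥ 6, by ℓ: ℓ=6 → 13; ℓ=7 → 15.
Orbitals: 13 + 15 = 28. Each orbital carries two spin states, so 28 × 2 = 56 states.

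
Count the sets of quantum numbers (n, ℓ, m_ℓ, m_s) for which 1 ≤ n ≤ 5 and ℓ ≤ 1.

Work shell by shell — for each n, count the (ℓ, m_ℓ) pairs that satisfy ℓ ≤ 1:
n=1 → 1; n=2 → 4; n=3 → 4; n=4 → 4; n=5 → 4.
Orbitals: 1 + 4 + 4 + 4 + 4 = 17. Including both spin states (m_s = ±1/2) gives 2 × 17 = 34 states.

34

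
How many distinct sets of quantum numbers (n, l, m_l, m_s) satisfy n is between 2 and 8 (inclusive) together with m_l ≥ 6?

8

Count contributing orbitals for each principal shell:
n=7 → 1; n=8 → 3.
Orbitals: 1 + 3 = 4. Including both spin states (m_s = ±1/2) gives 2 × 4 = 8 states.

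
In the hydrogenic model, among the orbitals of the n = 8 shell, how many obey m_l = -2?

With n = 8 the allowed l are 0, 1, …, 7.
Per l-value: l=2 → 1; l=3 → 1; l=4 → 1; l=5 → 1; l=6 → 1; l=7 → 1.
Total orbitals: 1 + 1 + 1 + 1 + 1 + 1 = 6.

6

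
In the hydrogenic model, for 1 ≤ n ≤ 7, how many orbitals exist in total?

Total orbitals = 1² + 2² + 3² + 4² + 5² + 6² + 7² = 140.

140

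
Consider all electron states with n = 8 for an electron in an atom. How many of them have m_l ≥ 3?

The n = 8 shell has l = 0 through 7; check each.
Orbitals with m_l ≥ 3, by l: l=3 → 1; l=4 → 2; l=5 → 3; l=6 → 4; l=7 → 5.
Orbitals: 1 + 2 + 3 + 4 + 5 = 15. Each orbital carries two spin states, so 15 × 2 = 30 states.

30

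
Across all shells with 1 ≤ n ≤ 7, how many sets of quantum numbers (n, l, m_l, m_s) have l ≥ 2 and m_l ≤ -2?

70

Go shell by shell, enumerating (l, m_l) with l ≥ 2 and m_l ≤ -2:
n=3 → 1; n=4 → 3; n=5 → 6; n=6 → 10; n=7 → 15.
Orbitals: 1 + 3 + 6 + 10 + 15 = 35. Including both spin states (m_s = ±1/2) gives 2 × 35 = 70 states.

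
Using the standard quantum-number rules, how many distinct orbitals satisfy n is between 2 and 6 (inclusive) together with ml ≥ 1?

35

Count contributing orbitals for each principal shell:
n=2 → 1; n=3 → 3; n=4 → 6; n=5 → 10; n=6 → 15.
Total orbitals: 1 + 3 + 6 + 10 + 15 = 35.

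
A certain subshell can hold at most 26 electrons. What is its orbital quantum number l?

l = 6

2(2l+1) = 26 ⇒ 2l+1 = 13 ⇒ l = 6.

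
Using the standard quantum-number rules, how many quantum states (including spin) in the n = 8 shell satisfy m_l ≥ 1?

For n = 8, l ranges over 0 … 7.
Contributions: l=1 → 1; l=2 → 2; l=3 → 3; l=4 → 4; l=5 → 5; l=6 → 6; l=7 → 7.
Orbitals: 1 + 2 + 3 + 4 + 5 + 6 + 7 = 28. Each orbital carries two spin states, so 28 × 2 = 56 states.

56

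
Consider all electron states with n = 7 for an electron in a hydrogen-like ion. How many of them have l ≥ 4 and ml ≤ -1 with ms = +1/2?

With n = 7 the allowed l are 0, 1, …, 6.
Contributions: l=4 → 4; l=5 → 5; l=6 → 6.
Orbitals: 4 + 5 + 6 = 15. With ms fixed to a single value there is one state per orbital, giving 15 states.

15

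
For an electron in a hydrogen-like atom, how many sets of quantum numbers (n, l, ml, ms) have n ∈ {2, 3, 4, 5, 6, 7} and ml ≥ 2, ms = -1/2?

Count contributing orbitals for each principal shell:
n=3 → 1; n=4 → 3; n=5 → 6; n=6 → 10; n=7 → 15.
Orbitals: 1 + 3 + 6 + 10 + 15 = 35. With ms fixed to -1/2 there is one state per orbital, so 35 states.

35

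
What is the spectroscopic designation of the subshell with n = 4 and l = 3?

l = 3 corresponds to the letter 'f', so the subshell is 4f.

4f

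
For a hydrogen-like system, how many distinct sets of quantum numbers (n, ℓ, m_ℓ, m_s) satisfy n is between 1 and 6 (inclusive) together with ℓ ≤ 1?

42

Work shell by shell — for each n, count the (ℓ, m_ℓ) pairs that satisfy ℓ ≤ 1:
n=1 → 1; n=2 → 4; n=3 → 4; n=4 → 4; n=5 → 4; n=6 → 4.
Orbitals: 1 + 4 + 4 + 4 + 4 + 4 = 21. Including both spin states (m_s = ±1/2) gives 2 × 21 = 42 states.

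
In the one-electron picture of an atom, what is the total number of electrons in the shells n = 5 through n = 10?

Shell n has n² orbitals: 5²=25 + 6²=36 + 7²=49 + 8²=64 + 9²=81 + 10²=100 = 355 orbitals.
Two spin states per orbital: 2 × 355 = 710 electrons.

710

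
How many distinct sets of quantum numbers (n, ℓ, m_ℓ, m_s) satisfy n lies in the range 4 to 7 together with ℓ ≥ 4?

Go shell by shell, enumerating (ℓ, m_ℓ) with ℓ ≥ 4:
n=5 → 9; n=6 → 20; n=7 → 33.
Orbitals: 9 + 20 + 33 = 62. Including both spin states (m_s = ±1/2) gives 2 × 62 = 124 states.

124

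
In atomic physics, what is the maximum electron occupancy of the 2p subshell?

6

A subshell with l = 1 has 2l+1 = 3 orbitals, each holding 2 electrons (spin ±1/2), so 3 × 2 = 6.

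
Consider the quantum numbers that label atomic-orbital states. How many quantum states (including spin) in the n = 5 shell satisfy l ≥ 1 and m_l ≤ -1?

Go through l = 0, …, 4 (the values permitted for n = 5).
Per l-value: l=1 → 1; l=2 → 2; l=3 → 3; l=4 → 4.
Orbitals: 1 + 2 + 3 + 4 = 10. Each orbital carries two spin states, so 10 × 2 = 20 states.

20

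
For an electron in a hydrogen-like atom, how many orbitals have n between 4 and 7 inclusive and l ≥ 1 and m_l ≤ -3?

Treat each shell separately and count matching orbitals:
n=4 → 1; n=5 → 3; n=6 → 6; n=7 → 10.
Total orbitals: 1 + 3 + 6 + 10 = 20.

20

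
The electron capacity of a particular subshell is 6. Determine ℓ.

ℓ = 1

2(2ℓ+1) = 6 ⇒ 2ℓ+1 = 3 ⇒ ℓ = 1.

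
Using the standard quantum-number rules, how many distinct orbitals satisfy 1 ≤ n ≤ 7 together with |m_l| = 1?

Count contributing orbitals for each principal shell:
n=2 → 2; n=3 → 4; n=4 → 6; n=5 → 8; n=6 → 10; n=7 → 12.
Total orbitals: 2 + 4 + 6 + 8 + 10 + 12 = 42.

42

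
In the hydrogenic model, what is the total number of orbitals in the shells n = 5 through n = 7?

110

Shell n has n² orbitals: 5²=25 + 6²=36 + 7²=49 = 110 orbitals.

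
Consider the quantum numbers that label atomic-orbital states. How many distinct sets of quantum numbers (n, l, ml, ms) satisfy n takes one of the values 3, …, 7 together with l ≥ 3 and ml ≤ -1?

80

For each n in the range, tally the orbitals obeying l ≥ 3 and ml ≤ -1:
n=4 → 3; n=5 → 7; n=6 → 12; n=7 → 18.
Orbitals: 3 + 7 + 12 + 18 = 40. Including both spin states (ms = ±1/2) gives 2 × 40 = 80 states.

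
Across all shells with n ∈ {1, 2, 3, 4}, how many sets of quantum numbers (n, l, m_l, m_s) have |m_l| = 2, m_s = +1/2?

Go shell by shell, enumerating (l, m_l) with |m_l| = 2:
n=3 → 2; n=4 → 4.
Orbitals: 2 + 4 = 6. With m_s fixed to +1/2 there is one state per orbital, so 6 states.

6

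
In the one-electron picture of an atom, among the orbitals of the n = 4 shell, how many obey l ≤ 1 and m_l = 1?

Go through l = 0, …, 3 (the values permitted for n = 4).
The (l, m_l) pairs meeting l ≤ 1 and m_l = 1 give: l=1 → 1.
Total orbitals: 1.

1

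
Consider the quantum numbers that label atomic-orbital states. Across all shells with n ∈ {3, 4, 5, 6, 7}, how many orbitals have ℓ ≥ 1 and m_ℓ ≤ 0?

75

Count contributing orbitals for each principal shell:
n=3 → 5; n=4 → 9; n=5 → 14; n=6 → 20; n=7 → 27.
Total orbitals: 5 + 9 + 14 + 20 + 27 = 75.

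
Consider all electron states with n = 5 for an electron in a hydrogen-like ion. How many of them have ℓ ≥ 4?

With n = 5 the allowed ℓ are 0, 1, …, 4.
Per ℓ-value: ℓ=4 → 9.
Orbitals: 9. Each orbital carries two spin states, so 9 × 2 = 18 states.

18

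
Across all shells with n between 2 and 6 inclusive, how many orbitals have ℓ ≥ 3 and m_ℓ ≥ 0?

28

Work shell by shell — for each n, count the (ℓ, m_ℓ) pairs that satisfy ℓ ≥ 3 and m_ℓ ≥ 0:
n=4 → 4; n=5 → 9; n=6 → 15.
Total orbitals: 4 + 9 + 15 = 28.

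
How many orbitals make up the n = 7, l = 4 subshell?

A subshell has 2l+1 orbitals; with l = 4, that's 9.

9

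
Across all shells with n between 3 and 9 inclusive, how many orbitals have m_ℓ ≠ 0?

Treat each shell separately and count matching orbitals:
n=3 → 6; n=4 → 12; n=5 → 20; n=6 → 30; n=7 → 42; n=8 → 56; n=9 → 72.
Total orbitals: 6 + 12 + 20 + 30 + 42 + 56 + 72 = 238.

238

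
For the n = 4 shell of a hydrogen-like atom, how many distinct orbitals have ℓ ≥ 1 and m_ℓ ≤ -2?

3

For n = 4, ℓ ranges over 0 … 3.
The (ℓ, m_ℓ) pairs meeting ℓ ≥ 1 and m_ℓ ≤ -2 give: ℓ=2 → 1; ℓ=3 → 2.
Total orbitals: 1 + 2 = 3.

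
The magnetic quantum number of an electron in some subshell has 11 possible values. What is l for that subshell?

l = 5 (h)

m_l ranges over 2l+1 integers, so 2l+1 = 11 ⇒ l = 5.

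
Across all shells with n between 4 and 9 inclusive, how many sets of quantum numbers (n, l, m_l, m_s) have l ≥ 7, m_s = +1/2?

Work shell by shell — for each n, count the (l, m_l) pairs that satisfy l ≥ 7:
n=8 → 15; n=9 → 32.
Orbitals: 15 + 32 = 47. With m_s fixed to +1/2 there is one state per orbital, so 47 states.

47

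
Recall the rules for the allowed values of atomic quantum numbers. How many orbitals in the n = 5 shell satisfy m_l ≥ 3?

3

For n = 5, l ranges over 0 … 4.
Contributions: l=3 → 1; l=4 → 2.
Total orbitals: 1 + 2 = 3.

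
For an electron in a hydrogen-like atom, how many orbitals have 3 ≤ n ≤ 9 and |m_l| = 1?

70

Go shell by shell, enumerating (l, m_l) with |m_l| = 1:
n=3 → 4; n=4 → 6; n=5 → 8; n=6 → 10; n=7 → 12; n=8 → 14; n=9 → 16.
Total orbitals: 4 + 6 + 8 + 10 + 12 + 14 + 16 = 70.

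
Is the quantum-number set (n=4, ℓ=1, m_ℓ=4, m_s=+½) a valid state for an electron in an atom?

The magnetic quantum number must satisfy −ℓ ≤ m_ℓ ≤ ℓ. With ℓ = 1, m_ℓ can only be -1, 0, 1, so m_ℓ = 4 is forbidden.

Invalid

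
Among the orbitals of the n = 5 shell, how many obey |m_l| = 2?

6

Orbitals with |m_l| = 2, by l: l=2 → 2; l=3 → 2; l=4 → 2.
Total orbitals: 2 + 2 + 2 = 6.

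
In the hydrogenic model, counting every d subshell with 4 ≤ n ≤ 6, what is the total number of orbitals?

15

A d subshell (l = 2) exists for every n ≥ 3, so shells n = 4, 5, 6 each contribute one — 3 subshells.
Since each d subshell has 2·2+1 = 5 orbitals, the total is 3 × 5 = 15.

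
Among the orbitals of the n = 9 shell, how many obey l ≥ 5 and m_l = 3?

With n = 9 the allowed l are 0, 1, …, 8.
Orbitals with l ≥ 5 and m_l = 3, by l: l=5 → 1; l=6 → 1; l=7 → 1; l=8 → 1.
Total orbitals: 1 + 1 + 1 + 1 = 4.

4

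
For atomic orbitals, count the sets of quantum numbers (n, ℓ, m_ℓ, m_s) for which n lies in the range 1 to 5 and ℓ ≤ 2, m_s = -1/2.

32

Work shell by shell — for each n, count the (ℓ, m_ℓ) pairs that satisfy ℓ ≤ 2:
n=1 → 1; n=2 → 4; n=3 → 9; n=4 → 9; n=5 → 9.
Orbitals: 1 + 4 + 9 + 9 + 9 = 32. With m_s fixed to -1/2 there is one state per orbital, so 32 states.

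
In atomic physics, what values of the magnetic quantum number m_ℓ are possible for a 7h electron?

The 7h subshell has ℓ = 5, and m_ℓ takes every integer from −ℓ to +ℓ. With ℓ = 5 that gives the 11 values -5, -4, -3, -2, -1, 0, 1, 2, 3, 4, 5.

-5, -4, -3, -2, -1, 0, 1, 2, 3, 4, 5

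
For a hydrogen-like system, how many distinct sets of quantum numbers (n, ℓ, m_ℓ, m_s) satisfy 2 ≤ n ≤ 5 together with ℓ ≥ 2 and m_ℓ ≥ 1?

For each n in the range, tally the orbitals obeying ℓ ≥ 2 and m_ℓ ≥ 1:
n=3 → 2; n=4 → 5; n=5 → 9.
Orbitals: 2 + 5 + 9 = 16. Including both spin states (m_s = ±1/2) gives 2 × 16 = 32 states.

32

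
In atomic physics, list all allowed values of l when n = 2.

0, 1

l is an integer with 0 ≤ l ≤ n−1, so for n = 2: l = 0, 1.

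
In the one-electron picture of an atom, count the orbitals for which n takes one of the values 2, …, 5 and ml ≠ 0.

Count contributing orbitals for each principal shell:
n=2 → 2; n=3 → 6; n=4 → 12; n=5 → 20.
Total orbitals: 2 + 6 + 12 + 20 = 40.

40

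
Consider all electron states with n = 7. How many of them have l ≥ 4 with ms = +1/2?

33

Go through l = 0, …, 6 (the values permitted for n = 7).
Orbitals with l ≥ 4, by l: l=4 → 9; l=5 → 11; l=6 → 13.
Orbitals: 9 + 11 + 13 = 33. With ms fixed to a single value there is one state per orbital, giving 33 states.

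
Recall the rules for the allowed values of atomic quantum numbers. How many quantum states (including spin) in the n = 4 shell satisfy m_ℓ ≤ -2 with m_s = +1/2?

Per ℓ-value: ℓ=2 → 1; ℓ=3 → 2.
Orbitals: 1 + 2 = 3. With m_s fixed to a single value there is one state per orbital, giving 3 states.

3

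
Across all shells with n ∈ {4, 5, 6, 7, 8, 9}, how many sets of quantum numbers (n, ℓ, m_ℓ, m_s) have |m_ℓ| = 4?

Per-shell orbital counts meeting the constraint:
n=5 → 2; n=6 → 4; n=7 → 6; n=8 → 8; n=9 → 10.
Orbitals: 2 + 4 + 6 + 8 + 10 = 30. Including both spin states (m_s = ±1/2) gives 2 × 30 = 60 states.

60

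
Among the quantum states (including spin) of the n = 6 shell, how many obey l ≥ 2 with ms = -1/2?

Go through l = 0, …, 5 (the values permitted for n = 6).
Per l-value: l=2 → 5; l=3 → 7; l=4 → 9; l=5 → 11.
Orbitals: 5 + 7 + 9 + 11 = 32. With ms fixed to a single value there is one state per orbital, giving 32 states.

32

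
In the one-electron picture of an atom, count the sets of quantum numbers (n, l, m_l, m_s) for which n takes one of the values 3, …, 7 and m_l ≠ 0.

Treat each shell separately and count matching orbitals:
n=3 → 6; n=4 → 12; n=5 → 20; n=6 → 30; n=7 → 42.
Orbitals: 6 + 12 + 20 + 30 + 42 = 110. Including both spin states (m_s = ±1/2) gives 2 × 110 = 220 states.

220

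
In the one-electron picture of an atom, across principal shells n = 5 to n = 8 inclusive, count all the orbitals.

Shell n has n² orbitals: 5²=25 + 6²=36 + 7²=49 + 8²=64 = 174 orbitals.

174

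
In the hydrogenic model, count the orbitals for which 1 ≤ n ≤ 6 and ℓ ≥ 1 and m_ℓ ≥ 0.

Work shell by shell — for each n, count the (ℓ, m_ℓ) pairs that satisfy ℓ ≥ 1 and m_ℓ ≥ 0:
n=2 → 2; n=3 → 5; n=4 → 9; n=5 → 14; n=6 → 20.
Total orbitals: 2 + 5 + 9 + 14 + 20 = 50.

50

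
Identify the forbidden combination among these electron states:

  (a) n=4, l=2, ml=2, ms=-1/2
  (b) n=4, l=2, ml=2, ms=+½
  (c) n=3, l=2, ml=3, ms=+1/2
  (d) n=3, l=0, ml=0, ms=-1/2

(c)

(c) has |ml| = 3 > l = 2, violating −l ≤ ml ≤ l.
The remaining sets (a), (b), (d) satisfy all four rules.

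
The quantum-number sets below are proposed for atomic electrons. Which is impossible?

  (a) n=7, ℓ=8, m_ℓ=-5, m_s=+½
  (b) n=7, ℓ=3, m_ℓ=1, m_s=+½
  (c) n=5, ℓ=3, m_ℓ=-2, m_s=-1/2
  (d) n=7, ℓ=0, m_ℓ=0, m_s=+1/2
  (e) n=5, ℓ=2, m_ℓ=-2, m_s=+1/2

(a) has ℓ = 8 ≥ n = 7, violating 0 ≤ ℓ ≤ n−1.
The remaining sets (b), (c), (d), (e) satisfy all four rules.

(a)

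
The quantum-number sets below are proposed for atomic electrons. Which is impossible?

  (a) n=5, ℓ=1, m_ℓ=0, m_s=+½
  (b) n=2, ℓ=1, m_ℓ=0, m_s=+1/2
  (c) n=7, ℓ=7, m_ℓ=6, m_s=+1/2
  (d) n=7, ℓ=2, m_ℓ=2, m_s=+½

(c) has ℓ = 7 ≥ n = 7, violating 0 ≤ ℓ ≤ n−1.
The remaining sets (a), (b), (d) satisfy all four rules.

(c)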